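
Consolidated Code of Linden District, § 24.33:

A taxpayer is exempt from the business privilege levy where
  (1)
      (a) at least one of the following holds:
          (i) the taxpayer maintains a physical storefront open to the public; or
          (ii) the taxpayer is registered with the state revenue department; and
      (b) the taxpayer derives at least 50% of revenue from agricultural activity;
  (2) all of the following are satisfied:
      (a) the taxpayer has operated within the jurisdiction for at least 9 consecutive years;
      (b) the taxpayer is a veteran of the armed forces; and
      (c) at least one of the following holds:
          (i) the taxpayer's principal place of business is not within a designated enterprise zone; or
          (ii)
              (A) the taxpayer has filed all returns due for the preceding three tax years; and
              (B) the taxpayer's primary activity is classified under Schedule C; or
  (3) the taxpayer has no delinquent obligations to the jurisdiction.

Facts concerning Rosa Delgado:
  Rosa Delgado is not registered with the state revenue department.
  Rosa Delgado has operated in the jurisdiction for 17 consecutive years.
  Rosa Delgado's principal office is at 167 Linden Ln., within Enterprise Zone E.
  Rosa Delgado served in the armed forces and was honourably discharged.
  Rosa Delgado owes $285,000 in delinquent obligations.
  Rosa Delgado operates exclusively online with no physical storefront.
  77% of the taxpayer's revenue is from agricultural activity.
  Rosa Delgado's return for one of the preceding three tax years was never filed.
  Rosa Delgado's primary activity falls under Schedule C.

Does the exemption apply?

No — not exempt.

(i) has storefront — fails.
(ii) state-registered — fails.
(a): F OR F → false.
(b) ≥50% agricultural — holds.
(1) = F AND T = false.
(a) ≥ 9 yrs in jurisdiction — holds.
(b) veteran — satisfied.
(i) not (in enterprise zone) — fails.
(A) returns current — fails.
(B) Schedule C activity — met.
So (ii) is not satisfied (F AND T).
So (c) is not satisfied (F OR F).
So (2) is not satisfied (T AND T AND F).
(3) no delinquency — not satisfied.
So Overall is not satisfied (F OR F OR F).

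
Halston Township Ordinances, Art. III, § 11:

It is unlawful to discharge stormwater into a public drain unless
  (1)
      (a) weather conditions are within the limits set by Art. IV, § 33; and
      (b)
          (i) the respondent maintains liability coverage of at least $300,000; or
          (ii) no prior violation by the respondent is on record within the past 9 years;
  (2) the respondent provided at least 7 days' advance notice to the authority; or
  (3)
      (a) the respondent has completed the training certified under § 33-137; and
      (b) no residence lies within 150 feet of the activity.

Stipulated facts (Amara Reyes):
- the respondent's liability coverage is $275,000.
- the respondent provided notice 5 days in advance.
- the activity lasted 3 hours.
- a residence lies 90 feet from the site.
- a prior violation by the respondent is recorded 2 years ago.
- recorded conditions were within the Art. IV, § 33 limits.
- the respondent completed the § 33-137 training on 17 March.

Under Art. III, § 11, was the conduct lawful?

(a) weather ok — holds.
(i) coverage ≥ $300,000 — fails.
(ii) no prior violation — not met.
(b): F OR F → false.
(1) = T AND F = false.
(2) ≥7 days' notice — not met.
(a) training certified — met.
(b) no residence in 150 ft — not satisfied.
(3) = T AND F = false.
So Overall is not satisfied (F OR F OR F).

No — unlawful.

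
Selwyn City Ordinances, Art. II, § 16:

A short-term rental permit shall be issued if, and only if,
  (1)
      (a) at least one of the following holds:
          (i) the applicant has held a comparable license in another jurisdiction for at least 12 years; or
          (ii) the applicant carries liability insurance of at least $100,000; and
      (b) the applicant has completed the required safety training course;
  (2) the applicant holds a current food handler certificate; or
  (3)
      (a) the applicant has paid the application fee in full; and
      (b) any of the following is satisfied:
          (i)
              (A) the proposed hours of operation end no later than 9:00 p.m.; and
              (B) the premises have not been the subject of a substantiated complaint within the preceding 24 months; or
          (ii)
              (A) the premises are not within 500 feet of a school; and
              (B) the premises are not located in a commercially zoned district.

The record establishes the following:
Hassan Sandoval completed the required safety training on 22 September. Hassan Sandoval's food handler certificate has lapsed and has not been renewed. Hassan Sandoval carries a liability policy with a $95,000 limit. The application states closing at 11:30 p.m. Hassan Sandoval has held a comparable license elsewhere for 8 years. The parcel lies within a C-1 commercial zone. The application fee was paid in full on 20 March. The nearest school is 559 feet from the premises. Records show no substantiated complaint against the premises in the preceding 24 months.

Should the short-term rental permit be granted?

(i) prior license ≥ 12 yr — not met.
(ii) insurance ≥ $100,000 — not satisfied.
So (a) is not satisfied (F OR F).
(b) safety training — holds.
(1) = F AND T = false.
(2) food handler cert. — not satisfied.
(a) fee paid — satisfied.
(A) closes by 9 p.m. — fails.
(B) no complaint in 24 mo. — met.
(i): F AND T → false.
(A) ≥500 ft from school — holds.
(B) not (commercially zoned) — fails.
(ii): T AND F → false.
(b) = F OR F = false.
(3) = T AND F = false.
So Overall is not satisfied (F OR F OR F).

No — denied.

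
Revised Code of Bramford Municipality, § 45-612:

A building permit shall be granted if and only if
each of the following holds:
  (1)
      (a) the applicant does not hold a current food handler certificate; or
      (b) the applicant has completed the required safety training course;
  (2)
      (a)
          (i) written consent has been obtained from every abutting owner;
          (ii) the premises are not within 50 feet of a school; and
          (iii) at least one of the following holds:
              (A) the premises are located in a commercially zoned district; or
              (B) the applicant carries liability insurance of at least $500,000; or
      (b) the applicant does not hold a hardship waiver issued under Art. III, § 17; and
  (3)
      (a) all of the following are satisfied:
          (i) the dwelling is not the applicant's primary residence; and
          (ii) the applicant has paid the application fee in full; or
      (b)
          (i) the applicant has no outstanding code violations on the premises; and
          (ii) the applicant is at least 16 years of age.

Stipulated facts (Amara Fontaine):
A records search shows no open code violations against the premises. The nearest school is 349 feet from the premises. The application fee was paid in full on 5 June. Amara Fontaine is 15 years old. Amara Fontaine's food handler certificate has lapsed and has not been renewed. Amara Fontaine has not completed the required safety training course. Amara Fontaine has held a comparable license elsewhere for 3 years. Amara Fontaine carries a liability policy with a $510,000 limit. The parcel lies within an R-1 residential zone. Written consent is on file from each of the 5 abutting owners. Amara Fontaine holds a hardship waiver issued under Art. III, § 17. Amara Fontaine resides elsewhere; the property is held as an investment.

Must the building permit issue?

Yes — granted.

(a) not (food handler cert.) — holds.
(b) safety training — not satisfied.
(1) = T OR F = true.
(i) all abutters consent — holds.
(ii) ≥50 ft from school — satisfied.
(A) commercially zoned — not satisfied.
(B) insurance ≥ $500,000 — met.
So (iii) is satisfied (F OR T).
(a): T AND T AND T → true.
(b) not (hardship waiver) — fails.
(2): T OR F → true.
(i) not (primary residence) — holds.
(ii) fee paid — satisfied.
(a) = T AND T = true.
(i) no code violations — met.
(ii) age ≥ 16 — fails.
So (b) is not satisfied (T AND F).
(3) = T OR F = true.
Overall = T AND T AND T = true.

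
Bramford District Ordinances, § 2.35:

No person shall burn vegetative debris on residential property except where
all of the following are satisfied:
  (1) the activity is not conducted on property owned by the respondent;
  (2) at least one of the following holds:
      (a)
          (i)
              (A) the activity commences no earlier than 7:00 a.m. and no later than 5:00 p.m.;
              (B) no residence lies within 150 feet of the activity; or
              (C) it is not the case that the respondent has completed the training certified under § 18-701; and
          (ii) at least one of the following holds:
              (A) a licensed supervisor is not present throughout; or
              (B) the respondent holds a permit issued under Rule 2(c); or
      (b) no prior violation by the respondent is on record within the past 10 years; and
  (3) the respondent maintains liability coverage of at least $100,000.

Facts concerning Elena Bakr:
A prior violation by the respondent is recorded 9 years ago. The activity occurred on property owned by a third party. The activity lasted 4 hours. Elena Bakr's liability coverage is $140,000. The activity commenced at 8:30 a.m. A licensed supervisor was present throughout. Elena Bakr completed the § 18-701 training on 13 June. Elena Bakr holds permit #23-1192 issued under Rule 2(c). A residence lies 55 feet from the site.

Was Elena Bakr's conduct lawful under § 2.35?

(1) not (own property) — met.
(A) start within hours — holds.
(B) no residence in 150 ft — not met.
(C) not (training certified) — fails.
(i) = T OR F OR F = true.
(A) not (supervisor present) — not satisfied.
(B) holds permit — satisfied.
(ii): F OR T → true.
(a) = T AND T = true.
(b) no prior violation — fails.
(2): T OR F → true.
(3) coverage ≥ $100,000 — met.
So Overall is satisfied (T AND T AND T).

Yes — lawful.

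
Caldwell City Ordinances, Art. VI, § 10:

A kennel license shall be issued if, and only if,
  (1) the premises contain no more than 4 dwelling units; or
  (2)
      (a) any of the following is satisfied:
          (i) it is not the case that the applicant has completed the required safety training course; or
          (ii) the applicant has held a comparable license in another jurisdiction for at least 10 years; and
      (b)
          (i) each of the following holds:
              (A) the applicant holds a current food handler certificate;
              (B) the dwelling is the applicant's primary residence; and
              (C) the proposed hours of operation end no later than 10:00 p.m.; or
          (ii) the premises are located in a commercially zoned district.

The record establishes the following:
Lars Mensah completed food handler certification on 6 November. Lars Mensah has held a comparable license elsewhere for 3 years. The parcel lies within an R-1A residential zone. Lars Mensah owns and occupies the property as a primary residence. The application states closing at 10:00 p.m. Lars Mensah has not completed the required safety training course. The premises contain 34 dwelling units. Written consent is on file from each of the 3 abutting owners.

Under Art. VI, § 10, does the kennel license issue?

(1) ≤ 4 units — not met.
(i) not (safety training) — holds.
(ii) prior license ≥ 10 yr — not satisfied.
(a): T OR F → true.
(A) food handler cert. — holds.
(B) primary residence — met.
(C) closes by 10 p.m. — satisfied.
(i) = T AND T AND T = true.
(ii) commercially zoned — not satisfied.
(b) = T OR F = true.
(2) = T AND T = true.
Overall: F OR T → true.

Yes — granted.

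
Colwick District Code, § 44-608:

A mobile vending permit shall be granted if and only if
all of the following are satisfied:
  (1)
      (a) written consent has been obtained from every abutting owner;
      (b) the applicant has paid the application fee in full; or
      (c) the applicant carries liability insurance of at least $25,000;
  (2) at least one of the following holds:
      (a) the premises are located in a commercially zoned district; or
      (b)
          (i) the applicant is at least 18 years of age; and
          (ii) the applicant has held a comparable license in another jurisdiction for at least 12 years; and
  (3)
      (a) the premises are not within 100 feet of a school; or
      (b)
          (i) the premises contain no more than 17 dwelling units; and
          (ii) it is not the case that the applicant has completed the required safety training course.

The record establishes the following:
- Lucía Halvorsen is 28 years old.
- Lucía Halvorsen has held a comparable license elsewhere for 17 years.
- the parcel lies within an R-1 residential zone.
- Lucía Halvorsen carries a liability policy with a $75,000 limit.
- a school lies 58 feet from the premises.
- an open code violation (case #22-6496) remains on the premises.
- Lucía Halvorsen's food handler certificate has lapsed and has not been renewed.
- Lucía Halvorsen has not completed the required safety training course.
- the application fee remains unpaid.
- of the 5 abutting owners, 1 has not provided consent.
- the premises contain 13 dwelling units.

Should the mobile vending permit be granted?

(a) all abutters consent — not satisfied.
(b) fee paid — not satisfied.
(c) insurance ≥ $25,000 — met.
(1): F OR F OR T → true.
(a) commercially zoned — not met.
(i) age ≥ 18 — holds.
(ii) prior license ≥ 12 yr — met.
(b) = T AND T = true.
(2) = F OR T = true.
(a) ≥100 ft from school — not satisfied.
(i) ≤ 17 units — holds.
(ii) not (safety training) — met.
So (b) is satisfied (T AND T).
(3): F OR T → true.
So Overall is satisfied (T AND T AND T).

Yes — granted.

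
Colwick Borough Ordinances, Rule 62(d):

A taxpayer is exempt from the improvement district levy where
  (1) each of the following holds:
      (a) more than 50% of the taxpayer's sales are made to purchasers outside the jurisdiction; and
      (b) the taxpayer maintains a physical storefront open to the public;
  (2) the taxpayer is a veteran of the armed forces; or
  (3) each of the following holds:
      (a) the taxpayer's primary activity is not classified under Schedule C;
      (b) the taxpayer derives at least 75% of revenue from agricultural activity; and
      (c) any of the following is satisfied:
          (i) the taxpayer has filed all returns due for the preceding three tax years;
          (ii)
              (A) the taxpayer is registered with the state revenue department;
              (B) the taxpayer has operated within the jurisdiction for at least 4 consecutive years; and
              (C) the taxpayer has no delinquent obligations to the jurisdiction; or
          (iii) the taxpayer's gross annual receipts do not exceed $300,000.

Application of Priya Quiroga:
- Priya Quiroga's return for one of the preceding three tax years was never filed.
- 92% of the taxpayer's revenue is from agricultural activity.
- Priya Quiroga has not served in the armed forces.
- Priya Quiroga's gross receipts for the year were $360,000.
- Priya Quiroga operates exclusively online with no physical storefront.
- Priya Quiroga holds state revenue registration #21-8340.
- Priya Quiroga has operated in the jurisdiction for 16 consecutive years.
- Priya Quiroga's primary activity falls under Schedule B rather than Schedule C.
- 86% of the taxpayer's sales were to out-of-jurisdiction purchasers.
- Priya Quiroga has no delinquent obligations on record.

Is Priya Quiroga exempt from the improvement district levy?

Yes — exempt.

(a) >50% out-of-jur. sales — met.
(b) has storefront — fails.
So (1) is not satisfied (T AND F).
(2) veteran — not satisfied.
(a) not (Schedule C activity) — satisfied.
(b) ≥75% agricultural — holds.
(i) returns current — not satisfied.
(A) state-registered — holds.
(B) ≥ 4 yrs in jurisdiction — met.
(C) no delinquency — satisfied.
(ii) = T AND T AND T = true.
(iii) receipts ≤ $300,000 — not met.
(c): F OR T OR F → true.
(3) = T AND T AND T = true.
Overall: F OR F OR T → true.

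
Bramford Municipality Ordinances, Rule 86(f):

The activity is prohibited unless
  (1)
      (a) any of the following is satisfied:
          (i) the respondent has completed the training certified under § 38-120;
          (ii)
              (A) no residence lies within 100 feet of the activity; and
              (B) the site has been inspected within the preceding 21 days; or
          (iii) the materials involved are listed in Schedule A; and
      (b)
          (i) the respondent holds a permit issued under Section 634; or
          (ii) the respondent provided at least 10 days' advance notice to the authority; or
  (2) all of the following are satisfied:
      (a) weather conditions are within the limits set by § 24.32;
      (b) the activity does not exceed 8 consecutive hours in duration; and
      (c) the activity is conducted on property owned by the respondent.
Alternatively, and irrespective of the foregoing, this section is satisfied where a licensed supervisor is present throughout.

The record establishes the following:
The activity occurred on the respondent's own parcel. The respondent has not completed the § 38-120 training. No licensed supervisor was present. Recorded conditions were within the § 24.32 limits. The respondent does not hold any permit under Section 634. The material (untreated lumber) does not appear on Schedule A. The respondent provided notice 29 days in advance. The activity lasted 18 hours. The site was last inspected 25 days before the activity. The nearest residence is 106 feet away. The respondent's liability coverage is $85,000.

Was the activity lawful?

No — unlawful.

(i) training certified — not met.
(A) no residence in 100 ft — satisfied.
(B) site inspected — fails.
(ii): T AND F → false.
(iii) Schedule A material — fails.
So (a) is not satisfied (F OR F OR F).
(i) holds permit — not met.
(ii) ≥10 days' notice — met.
So (b) is satisfied (F OR T).
(1) = F AND T = false.
(a) weather ok — met.
(b) ≤ 8 hrs duration — fails.
(c) own property — satisfied.
So (2) is not satisfied (T AND F AND T).
Overall: F OR F → false.
Exception (supervisor present) — not satisfied.
Result: main false OR exception false → false.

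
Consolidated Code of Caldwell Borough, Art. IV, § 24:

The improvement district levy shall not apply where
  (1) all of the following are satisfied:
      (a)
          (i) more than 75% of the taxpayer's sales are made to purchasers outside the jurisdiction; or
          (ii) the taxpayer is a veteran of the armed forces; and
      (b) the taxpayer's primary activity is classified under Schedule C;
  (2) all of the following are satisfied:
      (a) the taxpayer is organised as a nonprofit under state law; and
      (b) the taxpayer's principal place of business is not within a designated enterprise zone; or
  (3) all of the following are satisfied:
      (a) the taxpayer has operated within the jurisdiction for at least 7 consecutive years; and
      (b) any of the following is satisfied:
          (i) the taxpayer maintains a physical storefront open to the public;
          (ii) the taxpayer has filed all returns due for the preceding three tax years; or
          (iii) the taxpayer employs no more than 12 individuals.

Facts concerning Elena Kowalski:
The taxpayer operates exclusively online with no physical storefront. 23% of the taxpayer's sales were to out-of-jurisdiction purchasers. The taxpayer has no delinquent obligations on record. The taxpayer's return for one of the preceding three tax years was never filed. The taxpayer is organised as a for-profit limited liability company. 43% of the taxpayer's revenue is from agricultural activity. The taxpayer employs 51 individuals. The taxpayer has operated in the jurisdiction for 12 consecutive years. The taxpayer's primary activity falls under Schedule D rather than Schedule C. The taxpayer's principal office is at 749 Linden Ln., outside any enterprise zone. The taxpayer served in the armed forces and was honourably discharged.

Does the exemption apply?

No — not exempt.

(i) >75% out-of-jur. sales — not satisfied.
(ii) veteran — satisfied.
(a): F OR T → true.
(b) Schedule C activity — fails.
(1): T AND F → false.
(a) nonprofit — not satisfied.
(b) not (in enterprise zone) — holds.
(2): F AND T → false.
(a) ≥ 7 yrs in jurisdiction — satisfied.
(i) has storefront — not satisfied.
(ii) returns current — not satisfied.
(iii) ≤ 12 employees — fails.
(b): F OR F OR F → false.
(3): T AND F → false.
Overall = F OR F OR F = false.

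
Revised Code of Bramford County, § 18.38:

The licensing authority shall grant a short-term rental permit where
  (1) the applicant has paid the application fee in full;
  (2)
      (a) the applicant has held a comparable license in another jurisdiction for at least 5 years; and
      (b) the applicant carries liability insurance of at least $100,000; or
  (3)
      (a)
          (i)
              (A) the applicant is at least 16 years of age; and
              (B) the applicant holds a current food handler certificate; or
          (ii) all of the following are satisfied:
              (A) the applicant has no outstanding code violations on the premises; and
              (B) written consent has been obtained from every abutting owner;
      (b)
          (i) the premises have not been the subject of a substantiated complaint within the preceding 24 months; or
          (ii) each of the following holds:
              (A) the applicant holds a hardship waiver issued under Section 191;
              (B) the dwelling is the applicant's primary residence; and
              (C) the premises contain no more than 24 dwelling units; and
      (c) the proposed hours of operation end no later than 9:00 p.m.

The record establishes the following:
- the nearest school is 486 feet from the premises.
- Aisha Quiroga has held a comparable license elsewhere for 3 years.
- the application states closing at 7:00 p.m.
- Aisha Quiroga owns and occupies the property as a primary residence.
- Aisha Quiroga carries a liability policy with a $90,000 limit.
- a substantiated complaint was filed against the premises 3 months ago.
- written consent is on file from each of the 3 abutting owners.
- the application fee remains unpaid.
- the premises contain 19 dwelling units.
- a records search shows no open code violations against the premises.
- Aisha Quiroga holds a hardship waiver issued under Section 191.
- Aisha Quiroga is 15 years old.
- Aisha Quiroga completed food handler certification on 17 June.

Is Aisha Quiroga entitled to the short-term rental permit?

Yes — granted.

(1) fee paid — not satisfied.
(a) prior license ≥ 5 yr — not met.
(b) insurance ≥ $100,000 — fails.
(2) = F AND F = false.
(A) age ≥ 16 — not satisfied.
(B) food handler cert. — met.
(i): F AND T → false.
(A) no code violations — holds.
(B) all abutters consent — met.
So (ii) is satisfied (T AND T).
(a): F OR T → true.
(i) no complaint in 24 mo. — not met.
(A) hardship waiver — satisfied.
(B) primary residence — met.
(C) ≤ 24 units — satisfied.
(ii): T AND T AND T → true.
So (b) is satisfied (F OR T).
(c) closes by 9 p.m. — holds.
So (3) is satisfied (T AND T AND T).
Overall = F OR F OR T = true.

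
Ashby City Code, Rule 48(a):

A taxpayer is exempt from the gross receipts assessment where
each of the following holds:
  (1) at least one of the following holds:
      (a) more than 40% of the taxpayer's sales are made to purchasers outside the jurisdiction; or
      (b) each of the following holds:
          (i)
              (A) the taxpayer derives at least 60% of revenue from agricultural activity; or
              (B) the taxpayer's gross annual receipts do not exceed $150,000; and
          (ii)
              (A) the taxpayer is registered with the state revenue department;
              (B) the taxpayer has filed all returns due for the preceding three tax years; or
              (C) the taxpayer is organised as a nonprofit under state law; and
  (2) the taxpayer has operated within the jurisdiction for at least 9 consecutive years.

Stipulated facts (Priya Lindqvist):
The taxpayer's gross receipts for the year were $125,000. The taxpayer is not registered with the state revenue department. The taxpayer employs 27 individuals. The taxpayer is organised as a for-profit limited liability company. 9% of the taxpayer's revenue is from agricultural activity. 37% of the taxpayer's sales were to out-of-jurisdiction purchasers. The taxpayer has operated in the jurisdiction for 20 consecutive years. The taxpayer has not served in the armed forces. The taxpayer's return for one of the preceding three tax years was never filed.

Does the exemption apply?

No — not exempt.

(a) >40% out-of-jur. sales — not met.
(A) ≥60% agricultural — not satisfied.
(B) receipts ≤ $150,000 — met.
So (i) is satisfied (F OR T).
(A) state-registered — fails.
(B) returns current — not met.
(C) nonprofit — not satisfied.
(ii) = F OR F OR F = false.
So (b) is not satisfied (T AND F).
(1): F OR F → false.
(2) ≥ 9 yrs in jurisdiction — satisfied.
Overall = F AND T = false.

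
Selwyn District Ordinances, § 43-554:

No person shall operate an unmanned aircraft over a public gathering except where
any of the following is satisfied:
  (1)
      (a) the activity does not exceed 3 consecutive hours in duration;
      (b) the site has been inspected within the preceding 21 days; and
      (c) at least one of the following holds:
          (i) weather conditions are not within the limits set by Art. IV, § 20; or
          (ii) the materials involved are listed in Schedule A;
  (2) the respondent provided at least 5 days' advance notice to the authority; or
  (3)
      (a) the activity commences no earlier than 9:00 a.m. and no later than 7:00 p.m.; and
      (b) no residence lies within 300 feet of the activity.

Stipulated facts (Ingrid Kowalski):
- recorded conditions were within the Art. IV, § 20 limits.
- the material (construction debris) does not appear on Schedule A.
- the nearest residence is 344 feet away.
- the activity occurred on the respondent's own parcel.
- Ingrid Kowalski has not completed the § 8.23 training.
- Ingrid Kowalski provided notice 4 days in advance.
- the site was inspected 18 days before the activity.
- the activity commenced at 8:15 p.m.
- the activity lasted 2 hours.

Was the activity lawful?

(a) ≤ 3 hrs duration — holds.
(b) site inspected — holds.
(i) not (weather ok) — fails.
(ii) Schedule A material — fails.
So (c) is not satisfied (F OR F).
So (1) is not satisfied (T AND T AND F).
(2) ≥5 days' notice — not satisfied.
(a) start within hours — not satisfied.
(b) no residence in 300 ft — satisfied.
(3): F AND T → false.
So Overall is not satisfied (F OR F OR F).

No — unlawful.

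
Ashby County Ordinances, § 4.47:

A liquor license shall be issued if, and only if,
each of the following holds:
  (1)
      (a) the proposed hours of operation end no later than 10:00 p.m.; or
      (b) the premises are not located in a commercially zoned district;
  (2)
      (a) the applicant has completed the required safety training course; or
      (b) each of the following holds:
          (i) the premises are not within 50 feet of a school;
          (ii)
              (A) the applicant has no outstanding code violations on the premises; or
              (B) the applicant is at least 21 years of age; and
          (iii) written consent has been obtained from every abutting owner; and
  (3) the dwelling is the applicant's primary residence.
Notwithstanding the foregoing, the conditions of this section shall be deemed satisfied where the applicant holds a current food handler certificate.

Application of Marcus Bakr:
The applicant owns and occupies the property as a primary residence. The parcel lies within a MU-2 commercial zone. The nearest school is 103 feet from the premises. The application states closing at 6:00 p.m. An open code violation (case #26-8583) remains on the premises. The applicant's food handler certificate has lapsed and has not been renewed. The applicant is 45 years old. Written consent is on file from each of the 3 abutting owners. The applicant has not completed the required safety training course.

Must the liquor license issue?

(a) closes by 10 p.m. — satisfied.
(b) not (commercially zoned) — not met.
(1) = T OR F = true.
(a) safety training — not satisfied.
(i) ≥50 ft from school — met.
(A) no code violations — not met.
(B) age ≥ 21 — met.
(ii) = F OR T = true.
(iii) all abutters consent — satisfied.
(b) = T AND T AND T = true.
So (2) is satisfied (F OR T).
(3) primary residence — satisfied.
Overall: T AND T AND T → true.
Exception (food handler cert.) — not satisfied.
Result: main true OR exception false → true.

Yes — granted.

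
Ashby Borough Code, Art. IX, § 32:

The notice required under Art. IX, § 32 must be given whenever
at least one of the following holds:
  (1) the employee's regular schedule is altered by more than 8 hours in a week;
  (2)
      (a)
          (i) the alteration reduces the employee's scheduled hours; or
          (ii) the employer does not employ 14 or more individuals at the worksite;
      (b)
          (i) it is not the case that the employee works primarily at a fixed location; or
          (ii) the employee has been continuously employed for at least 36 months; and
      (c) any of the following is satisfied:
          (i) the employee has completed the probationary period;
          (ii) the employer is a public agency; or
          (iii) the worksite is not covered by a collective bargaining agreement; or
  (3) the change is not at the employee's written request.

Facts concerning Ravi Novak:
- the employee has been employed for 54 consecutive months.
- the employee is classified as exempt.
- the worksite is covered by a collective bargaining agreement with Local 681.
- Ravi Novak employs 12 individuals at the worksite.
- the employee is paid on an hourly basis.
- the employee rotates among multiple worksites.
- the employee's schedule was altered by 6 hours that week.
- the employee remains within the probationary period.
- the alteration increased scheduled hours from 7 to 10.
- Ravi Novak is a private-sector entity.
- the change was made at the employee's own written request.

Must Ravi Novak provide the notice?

(1) schedule shift > 8h — fails.
(i) hours reduced — fails.
(ii) not (≥ 14 at site) — holds.
(a) = F OR T = true.
(i) not (fixed location) — met.
(ii) tenure ≥ 36 mo. — met.
(b) = T OR T = true.
(i) past probation — not satisfied.
(ii) public agency — not met.
(iii) no CBA — fails.
(c): F OR F OR F → false.
(2) = T AND T AND F = false.
(3) not employee-requested — not satisfied.
Overall = F OR F OR F = false.

No — not required.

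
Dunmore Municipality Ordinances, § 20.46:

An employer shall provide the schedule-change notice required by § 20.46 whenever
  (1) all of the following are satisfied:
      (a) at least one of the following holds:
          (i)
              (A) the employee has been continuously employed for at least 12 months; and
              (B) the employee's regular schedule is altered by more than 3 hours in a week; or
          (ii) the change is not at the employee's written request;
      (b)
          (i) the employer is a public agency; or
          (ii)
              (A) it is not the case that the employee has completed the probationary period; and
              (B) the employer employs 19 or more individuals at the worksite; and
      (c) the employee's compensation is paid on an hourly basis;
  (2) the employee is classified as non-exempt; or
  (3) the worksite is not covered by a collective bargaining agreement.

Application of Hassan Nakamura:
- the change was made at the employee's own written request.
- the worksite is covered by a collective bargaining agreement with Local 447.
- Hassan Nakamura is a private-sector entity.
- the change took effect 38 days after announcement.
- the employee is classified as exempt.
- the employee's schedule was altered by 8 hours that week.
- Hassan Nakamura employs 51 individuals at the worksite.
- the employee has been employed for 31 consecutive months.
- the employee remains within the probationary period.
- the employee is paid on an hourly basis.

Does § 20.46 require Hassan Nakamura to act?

(A) tenure ≥ 12 mo. — holds.
(B) schedule shift > 3h — holds.
So (i) is satisfied (T AND T).
(ii) not employee-requested — not satisfied.
(a): T OR F → true.
(i) public agency — fails.
(A) not (past probation) — satisfied.
(B) ≥ 19 at site — satisfied.
(ii): T AND T → true.
(b) = F OR T = true.
(c) hourly-paid — satisfied.
(1): T AND T AND T → true.
(2) non-exempt — not satisfied.
(3) no CBA — not met.
So Overall is satisfied (T OR F OR F).

Yes — required.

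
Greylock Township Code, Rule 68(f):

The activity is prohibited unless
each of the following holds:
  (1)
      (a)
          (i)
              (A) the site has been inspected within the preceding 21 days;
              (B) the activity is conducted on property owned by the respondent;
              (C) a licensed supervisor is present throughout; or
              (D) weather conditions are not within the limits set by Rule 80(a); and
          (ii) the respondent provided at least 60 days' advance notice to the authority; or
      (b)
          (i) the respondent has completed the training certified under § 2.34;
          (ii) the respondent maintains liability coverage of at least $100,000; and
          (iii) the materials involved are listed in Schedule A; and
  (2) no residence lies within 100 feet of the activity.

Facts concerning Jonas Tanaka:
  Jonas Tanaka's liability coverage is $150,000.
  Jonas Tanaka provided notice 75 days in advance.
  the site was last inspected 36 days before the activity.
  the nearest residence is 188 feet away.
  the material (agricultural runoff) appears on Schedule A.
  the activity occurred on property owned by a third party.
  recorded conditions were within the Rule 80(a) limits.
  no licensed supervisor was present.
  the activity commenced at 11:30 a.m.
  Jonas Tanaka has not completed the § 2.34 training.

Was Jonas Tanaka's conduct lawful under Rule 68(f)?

No — unlawful.

(A) site inspected — not met.
(B) own property — not satisfied.
(C) supervisor present — not met.
(D) not (weather ok) — not met.
(i): F OR F OR F OR F → false.
(ii) ≥60 days' notice — holds.
(a) = F AND T = false.
(i) training certified — not satisfied.
(ii) coverage ≥ $100,000 — holds.
(iii) Schedule A material — satisfied.
(b): F AND T AND T → false.
(1) = F OR F = false.
(2) no residence in 100 ft — holds.
Overall: F AND T → false.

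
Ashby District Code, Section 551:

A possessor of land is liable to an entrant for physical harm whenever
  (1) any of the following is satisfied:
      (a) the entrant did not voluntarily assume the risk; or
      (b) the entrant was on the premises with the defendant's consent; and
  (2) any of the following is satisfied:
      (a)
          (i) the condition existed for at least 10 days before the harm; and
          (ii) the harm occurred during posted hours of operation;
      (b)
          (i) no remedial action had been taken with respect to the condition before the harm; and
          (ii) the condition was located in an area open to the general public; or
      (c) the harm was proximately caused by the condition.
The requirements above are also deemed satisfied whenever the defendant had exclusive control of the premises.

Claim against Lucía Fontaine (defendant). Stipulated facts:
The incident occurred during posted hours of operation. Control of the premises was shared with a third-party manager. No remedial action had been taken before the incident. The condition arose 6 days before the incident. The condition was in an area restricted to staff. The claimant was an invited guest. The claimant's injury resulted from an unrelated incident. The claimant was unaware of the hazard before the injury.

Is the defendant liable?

(a) no assumed risk — met.
(b) consent to enter — met.
(1): T OR T → true.
(i) condition ≥10 days old — not met.
(ii) during posted hours — holds.
(a): F AND T → false.
(i) no remedial action — met.
(ii) public area — fails.
So (b) is not satisfied (T AND F).
(c) proximate cause — fails.
(2): F OR F OR F → false.
So Overall is not satisfied (T AND F).
Exception (exclusive control) — not satisfied.
Result: main false OR exception false → false.

No — not liable.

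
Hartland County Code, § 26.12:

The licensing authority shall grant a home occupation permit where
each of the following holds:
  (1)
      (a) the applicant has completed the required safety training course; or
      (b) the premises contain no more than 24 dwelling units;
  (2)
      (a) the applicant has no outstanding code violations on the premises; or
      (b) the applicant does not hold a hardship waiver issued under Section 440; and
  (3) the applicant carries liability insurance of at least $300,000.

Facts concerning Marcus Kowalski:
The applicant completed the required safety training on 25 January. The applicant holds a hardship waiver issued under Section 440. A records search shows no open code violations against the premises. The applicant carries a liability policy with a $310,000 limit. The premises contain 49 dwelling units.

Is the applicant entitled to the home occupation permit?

(a) safety training — holds.
(b) ≤ 24 units — not satisfied.
(1): T OR F → true.
(a) no code violations — met.
(b) not (hardship waiver) — not met.
(2) = T OR F = true.
(3) insurance ≥ $300,000 — met.
Overall: T AND T AND T → true.

Yes — granted.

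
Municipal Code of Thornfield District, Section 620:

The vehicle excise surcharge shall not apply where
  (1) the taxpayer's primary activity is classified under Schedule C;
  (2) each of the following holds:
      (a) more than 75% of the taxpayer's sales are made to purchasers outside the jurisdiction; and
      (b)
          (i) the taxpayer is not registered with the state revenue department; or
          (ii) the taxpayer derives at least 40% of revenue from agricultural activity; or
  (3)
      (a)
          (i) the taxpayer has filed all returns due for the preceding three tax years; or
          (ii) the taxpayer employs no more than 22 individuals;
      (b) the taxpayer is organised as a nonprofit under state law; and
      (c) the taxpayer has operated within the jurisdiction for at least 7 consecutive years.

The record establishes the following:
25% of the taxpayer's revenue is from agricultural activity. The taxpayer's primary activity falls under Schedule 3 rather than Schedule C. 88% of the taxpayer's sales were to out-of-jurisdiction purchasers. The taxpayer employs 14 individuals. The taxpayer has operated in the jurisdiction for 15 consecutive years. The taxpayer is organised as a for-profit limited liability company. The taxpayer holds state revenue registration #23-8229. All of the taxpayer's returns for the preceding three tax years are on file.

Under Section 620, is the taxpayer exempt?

(1) Schedule C activity — fails.
(a) >75% out-of-jur. sales — satisfied.
(i) not (state-registered) — fails.
(ii) ≥40% agricultural — fails.
So (b) is not satisfied (F OR F).
(2): T AND F → false.
(i) returns current — met.
(ii) ≤ 22 employees — holds.
(a) = T OR T = true.
(b) nonprofit — fails.
(c) ≥ 7 yrs in jurisdiction — holds.
So (3) is not satisfied (T AND F AND T).
Overall: F OR F OR F → false.

No — not exempt.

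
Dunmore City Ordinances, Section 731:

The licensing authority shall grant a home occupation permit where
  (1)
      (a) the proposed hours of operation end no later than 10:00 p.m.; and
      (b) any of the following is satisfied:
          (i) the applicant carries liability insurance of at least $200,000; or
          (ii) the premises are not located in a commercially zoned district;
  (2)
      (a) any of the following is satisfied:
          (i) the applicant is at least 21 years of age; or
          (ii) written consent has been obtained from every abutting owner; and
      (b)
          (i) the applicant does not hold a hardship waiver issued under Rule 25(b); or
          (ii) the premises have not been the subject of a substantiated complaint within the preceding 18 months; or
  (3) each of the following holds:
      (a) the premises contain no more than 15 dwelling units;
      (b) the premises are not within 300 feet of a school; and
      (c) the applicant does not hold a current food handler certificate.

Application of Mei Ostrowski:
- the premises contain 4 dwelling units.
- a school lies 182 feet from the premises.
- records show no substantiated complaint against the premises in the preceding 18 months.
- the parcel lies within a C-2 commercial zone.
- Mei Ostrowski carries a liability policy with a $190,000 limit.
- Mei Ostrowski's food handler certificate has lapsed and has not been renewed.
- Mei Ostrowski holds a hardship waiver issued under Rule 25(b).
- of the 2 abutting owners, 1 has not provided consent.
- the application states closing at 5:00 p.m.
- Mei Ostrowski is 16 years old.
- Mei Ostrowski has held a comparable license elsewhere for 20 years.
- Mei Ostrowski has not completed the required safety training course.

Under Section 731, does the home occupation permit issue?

No — denied.

(a) closes by 10 p.m. — satisfied.
(i) insurance ≥ $200,000 — not met.
(ii) not (commercially zoned) — not met.
So (b) is not satisfied (F OR F).
So (1) is not satisfied (T AND F).
(i) age ≥ 21 — not satisfied.
(ii) all abutters consent — not met.
So (a) is not satisfied (F OR F).
(i) not (hardship waiver) — not satisfied.
(ii) no complaint in 18 mo. — holds.
(b) = F OR T = true.
(2) = F AND T = false.
(a) ≤ 15 units — met.
(b) ≥300 ft from school — not met.
(c) not (food handler cert.) — satisfied.
So (3) is not satisfied (T AND F AND T).
So Overall is not satisfied (F OR F OR F).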